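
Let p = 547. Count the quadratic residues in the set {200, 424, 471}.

(200/547) = -1 → non-residue.
(424/547) = -1 → non-residue.
(471/547) = -1 → non-residue.
Total quadratic residues among the 3: 0.

0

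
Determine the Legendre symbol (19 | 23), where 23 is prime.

Euler's criterion: (19/23) ≡ 19^11 (mod 23).
19^2 ≡ 16 (mod 23)
19^4 ≡ 3 (mod 23)
19^8 ≡ 9 (mod 23)
19^11 = 19^(8+2+1) ≡ 22 (mod 23).
Result is 22 ≡ −1, so (19/23) = −1.

-1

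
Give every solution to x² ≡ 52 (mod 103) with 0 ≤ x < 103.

Since 103 ≡ 3 (mod 4), a square root of 52 is 52^((103+1)/4) = 52^26 mod 103.
Repeated squaring: 52^2≡26, 52^4≡58, 52^8≡68, 52^16≡92 (mod 103).
52^26 = 52^(16+8+2) ≡ 19 (mod 103).
Check: 19² = 361 ≡ 52 (mod 103). The two roots are 19 and 84.

19, 84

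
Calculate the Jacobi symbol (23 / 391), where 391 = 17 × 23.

0

Reciprocity: 23 ≡ 3 and 391 ≡ 3 (mod 4), so (23/391) = −(391/23).
Reduce top mod 23: now compute (0/23).
Top reduces to 0: gcd > 1, so the symbol is 0.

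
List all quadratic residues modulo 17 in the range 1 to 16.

Square k = 1,…,8 (k and 17−k give the same square):
1²=1, 2²=4, 3²=9, 4²=16, 5²≡8, 6²≡2, 7²≡15, 8²≡13 (mod 17).
So the quadratic residues mod 17 are {1, 2, 4, 8, 9, 13, 15, 16}.

1, 2, 4, 8, 9, 13, 15, 16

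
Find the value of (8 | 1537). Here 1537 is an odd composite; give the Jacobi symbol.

Pull out 2^3: since 1537 ≡ 1 (mod 8), (2/1537) = +1, so (2/1537)^3 = +1.
Reached (1/1537) = 1. Collecting the sign flips along the way, the symbol is +1.

1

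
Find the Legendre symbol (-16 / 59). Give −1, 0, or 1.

First reduce: -16 ≡ 43 (mod 59).
Reciprocity: 43 ≡ 3 and 59 ≡ 3 (mod 4), so (43/59) = −(59/43).
Reduce top mod 43: now compute (16/43).
Pull out 2^4: since 43 ≡ 3 (mod 8), (2/43) = -1, so (2/43)^4 = +1.
Reached (1/43) = 1. Collecting the sign flips along the way, the symbol is -1.

-1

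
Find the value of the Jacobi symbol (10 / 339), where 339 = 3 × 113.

-1

Pull out 2: since 339 ≡ 3 (mod 8), (2/339) = -1.
Reciprocity: 5 ≡ 1 and 339 ≡ 3 (mod 4), so (5/339) = +(339/5).
Reduce top mod 5: now compute (4/5).
Pull out 2^2: since 5 ≡ 5 (mod 8), (2/5) = -1, so (2/5)^2 = +1.
Reached (1/5) = 1. Collecting the sign flips along the way, the symbol is -1.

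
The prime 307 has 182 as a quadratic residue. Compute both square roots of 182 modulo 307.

Since 307 ≡ 3 (mod 4), a square root of 182 is 182^((307+1)/4) = 182^77 mod 307.
Repeated squaring: 182^2≡275, 182^4≡103, 182^8≡171, 182^16≡76, 182^32≡250, 182^64≡179 (mod 307).
182^77 = 182^(64+8+4+1) ≡ 113 (mod 307).
Check: 113² = 12769 ≡ 182 (mod 307). The two roots are 113 and 194.

113, 194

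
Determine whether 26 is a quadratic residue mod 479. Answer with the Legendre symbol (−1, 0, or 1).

-1

Pull out 2: since 479 ≡ 7 (mod 8), (2/479) = +1.
Reciprocity: 13 ≡ 1 and 479 ≡ 3 (mod 4), so (13/479) = +(479/13).
Reduce top mod 13: now compute (11/13).
Reciprocity: 11 ≡ 3 and 13 ≡ 1 (mod 4), so (11/13) = +(13/11).
Reduce top mod 11: now compute (2/11).
Pull out 2: since 11 ≡ 3 (mod 8), (2/11) = -1.
Reached (1/11) = 1. Collecting the sign flips along the way, the symbol is -1.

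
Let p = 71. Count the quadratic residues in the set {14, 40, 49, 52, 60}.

(14/71) = -1 → non-residue.
(40/71) = +1 → QR.
(49/71) = +1 → QR.
(52/71) = -1 → non-residue.
(60/71) = +1 → QR.
Total quadratic residues among the 5: 3.

3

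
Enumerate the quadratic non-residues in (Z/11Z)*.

Square k = 1,…,5 (k and 11−k give the same square):
1²=1, 2²=4, 3²=9, 4²≡5, 5²≡3 (mod 11).
The residues are {1, 3, 4, 5, 9}; the non-residues are the remaining 5 nonzero classes.

2 6 7 8 10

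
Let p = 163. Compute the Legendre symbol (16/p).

Pull out 2^4: since 163 ≡ 3 (mod 8), (2/163) = -1, so (2/163)^4 = +1.
Reached (1/163) = 1. Collecting the sign flips along the way, the symbol is +1.

1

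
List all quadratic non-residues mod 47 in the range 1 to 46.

Square k = 1,…,23 (k and 47−k give the same square):
1²=1, 2²=4, 3²=9, 4²=16, 5²=25, 6²=36, 7²≡2, 8²≡17, 9²≡34, 10²≡6, 11²≡27, 12²≡3, 13²≡28, 14²≡8, 15²≡37, 16²≡21, 17²≡7, 18²≡42, 19²≡32, 20²≡24, 21²≡18, 22²≡14, 23²≡12 (mod 47).
The residues are {1, 2, 3, 4, 6, 7, 8, 9, 12, 14, 16, 17, 18, 21, 24, 25, 27, 28, 32, 34, 36, 37, 42}; the non-residues are the remaining 23 nonzero classes.

5,10,11,13,15,19,20,22,23,26,29,30,31,33,35,38,39,40,41,43,44,45,46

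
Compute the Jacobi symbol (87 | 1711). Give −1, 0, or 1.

Reciprocity: 87 ≡ 3 and 1711 ≡ 3 (mod 4), so (87/1711) = −(1711/87).
Reduce top mod 87: now compute (58/87).
Pull out 2: since 87 ≡ 7 (mod 8), (2/87) = +1.
Reciprocity: 29 ≡ 1 and 87 ≡ 3 (mod 4), so (29/87) = +(87/29).
Reduce top mod 29: now compute (0/29).
Top reduces to 0: gcd > 1, so the symbol is 0.

0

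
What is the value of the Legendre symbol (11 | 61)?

Euler's criterion: (11/61) ≡ 11^30 (mod 61).
11^2 ≡ 60 (mod 61)
11^4 ≡ 1 (mod 61)
11^8 ≡ 1 (mod 61)
11^16 ≡ 1 (mod 61)
11^30 = 11^(16+8+4+2) ≡ 60 (mod 61).
Result is 60 ≡ −1, so (11/61) = −1.

-1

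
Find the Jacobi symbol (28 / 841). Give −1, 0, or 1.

Pull out 2^2: since 841 ≡ 1 (mod 8), (2/841) = +1, so (2/841)^2 = +1.
Reciprocity: 7 ≡ 3 and 841 ≡ 1 (mod 4), so (7/841) = +(841/7).
Reduce top mod 7: now compute (1/7).
Reached (1/7) = 1. Collecting the sign flips along the way, the symbol is +1.

1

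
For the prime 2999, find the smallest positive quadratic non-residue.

17

(2/2999) = +1, so 2 is a residue.
(3/2999) = +1, so 3 is a residue.
(4/2999) = +1, so 4 is a residue.
(5/2999) = +1, so 5 is a residue.
(6/2999) = +1, so 6 is a residue.
(7/2999) = +1, so 7 is a residue.
(8/2999) = +1, so 8 is a residue.
(9/2999) = +1, so 9 is a residue.
(10/2999) = +1, so 10 is a residue.
(11/2999) = +1, so 11 is a residue.
(12/2999) = +1, so 12 is a residue.
(13/2999) = +1, so 13 is a residue.
(14/2999) = +1, so 14 is a residue.
(15/2999) = +1, so 15 is a residue.
(16/2999) = +1, so 16 is a residue.
(17/2999) = −1, so 17 is the smallest positive non-residue mod 2999.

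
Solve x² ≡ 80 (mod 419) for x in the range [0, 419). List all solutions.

164, 255

Since 419 ≡ 3 (mod 4), a square root of 80 is 80^((419+1)/4) = 80^105 mod 419.
Repeated squaring: 80^2≡115, 80^4≡236, 80^8≡388, 80^16≡123, 80^32≡45, 80^64≡349 (mod 419).
80^105 = 80^(64+32+8+1) ≡ 164 (mod 419).
Check: 164² = 26896 ≡ 80 (mod 419). The two roots are 164 and 255.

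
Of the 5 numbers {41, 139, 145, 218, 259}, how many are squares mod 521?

(41/521) = -1 → non-residue.
(139/521) = -1 → non-residue.
(145/521) = +1 → QR.
(218/521) = -1 → non-residue.
(259/521) = -1 → non-residue.
Total quadratic residues among the 5: 1.

1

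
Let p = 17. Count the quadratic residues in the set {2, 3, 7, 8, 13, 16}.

4

(2/17) = +1 → QR.
(3/17) = -1 → non-residue.
(7/17) = -1 → non-residue.
(8/17) = +1 → QR.
(13/17) = +1 → QR.
(16/17) = +1 → QR.
Total quadratic residues among the 6: 4.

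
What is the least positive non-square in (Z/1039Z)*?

3

(2/1039) = +1, so 2 is a residue.
(3/1039) = −1, so 3 is the smallest positive non-residue mod 1039.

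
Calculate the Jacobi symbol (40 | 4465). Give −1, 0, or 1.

0

Pull out 2^3: since 4465 ≡ 1 (mod 8), (2/4465) = +1, so (2/4465)^3 = +1.
Reciprocity: 5 ≡ 1 and 4465 ≡ 1 (mod 4), so (5/4465) = +(4465/5).
Reduce top mod 5: now compute (0/5).
Top reduces to 0: gcd > 1, so the symbol is 0.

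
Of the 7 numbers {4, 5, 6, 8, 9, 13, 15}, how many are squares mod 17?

5

(4/17) = +1 → QR.
(5/17) = -1 → non-residue.
(6/17) = -1 → non-residue.
(8/17) = +1 → QR.
(9/17) = +1 → QR.
(13/17) = +1 → QR.
(15/17) = +1 → QR.
Total quadratic residues among the 7: 5.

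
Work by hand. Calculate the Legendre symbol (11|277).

-1

Euler's criterion: (11/277) ≡ 11^138 (mod 277).
11^2 ≡ 121 (mod 277)
11^4 ≡ 237 (mod 277)
11^8 ≡ 215 (mod 277)
11^16 ≡ 243 (mod 277)
11^32 ≡ 48 (mod 277)
11^64 ≡ 88 (mod 277)
11^128 ≡ 265 (mod 277)
11^138 = 11^(128+8+2) ≡ 276 (mod 277).
Result is 276 ≡ −1, so (11/277) = −1.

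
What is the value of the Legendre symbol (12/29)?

Pull out 2^2: since 29 ≡ 5 (mod 8), (2/29) = -1, so (2/29)^2 = +1.
Reciprocity: 3 ≡ 3 and 29 ≡ 1 (mod 4), so (3/29) = +(29/3).
Reduce top mod 3: now compute (2/3).
Pull out 2: since 3 ≡ 3 (mod 8), (2/3) = -1.
Reached (1/3) = 1. Collecting the sign flips along the way, the symbol is -1.

-1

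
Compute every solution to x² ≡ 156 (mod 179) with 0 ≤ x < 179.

48, 131

Since 179 ≡ 3 (mod 4), a square root of 156 is 156^((179+1)/4) = 156^45 mod 179.
Repeated squaring: 156^2≡171, 156^4≡64, 156^8≡158, 156^16≡83, 156^32≡87 (mod 179).
156^45 = 156^(32+8+4+1) ≡ 48 (mod 179).
Check: 48² = 2304 ≡ 156 (mod 179). The two roots are 48 and 131.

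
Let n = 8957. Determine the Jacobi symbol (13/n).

0

Reciprocity: 13 ≡ 1 and 8957 ≡ 1 (mod 4), so (13/8957) = +(8957/13).
Reduce top mod 13: now compute (0/13).
Top reduces to 0: gcd > 1, so the symbol is 0.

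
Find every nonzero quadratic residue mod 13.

Square k = 1,…,6 (k and 13−k give the same square):
1²=1, 2²=4, 3²=9, 4²≡3, 5²≡12, 6²≡10 (mod 13).
So the quadratic residues mod 13 are {1, 3, 4, 9, 10, 12}.

1, 3, 4, 9, 10, 12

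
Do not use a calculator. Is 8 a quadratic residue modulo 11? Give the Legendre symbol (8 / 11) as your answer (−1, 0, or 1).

-1

Pull out 2^3: since 11 ≡ 3 (mod 8), (2/11) = -1, so (2/11)^3 = -1.
Reached (1/11) = 1. Collecting the sign flips along the way, the symbol is -1.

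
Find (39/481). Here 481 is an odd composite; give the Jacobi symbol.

Reciprocity: 39 ≡ 3 and 481 ≡ 1 (mod 4), so (39/481) = +(481/39).
Reduce top mod 39: now compute (13/39).
Reciprocity: 13 ≡ 1 and 39 ≡ 3 (mod 4), so (13/39) = +(39/13).
Reduce top mod 13: now compute (0/13).
Top reduces to 0: gcd > 1, so the symbol is 0.

0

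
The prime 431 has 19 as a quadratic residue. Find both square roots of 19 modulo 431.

Since 431 ≡ 3 (mod 4), a square root of 19 is 19^((431+1)/4) = 19^108 mod 431.
Repeated squaring: 19^2≡361, 19^4≡159, 19^8≡283, 19^16≡354, 19^32≡326, 19^64≡250 (mod 431).
19^108 = 19^(64+32+8+4) ≡ 197 (mod 431).
Check: 197² = 38809 ≡ 19 (mod 431). The two roots are 197 and 234.

197, 234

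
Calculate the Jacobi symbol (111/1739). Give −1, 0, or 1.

Reciprocity: 111 ≡ 3 and 1739 ≡ 3 (mod 4), so (111/1739) = −(1739/111).
Reduce top mod 111: now compute (74/111).
Pull out 2: since 111 ≡ 7 (mod 8), (2/111) = +1.
Reciprocity: 37 ≡ 1 and 111 ≡ 3 (mod 4), so (37/111) = +(111/37).
Reduce top mod 37: now compute (0/37).
Top reduces to 0: gcd > 1, so the symbol is 0.

0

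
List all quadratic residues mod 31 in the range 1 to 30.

Square k = 1,…,15 (k and 31−k give the same square):
1²=1, 2²=4, 3²=9, 4²=16, 5²=25, 6²≡5, 7²≡18, 8²≡2, 9²≡19, 10²≡7, 11²≡28, 12²≡20, 13²≡14, 14²≡10, 15²≡8 (mod 31).
So the quadratic residues mod 31 are {1, 2, 4, 5, 7, 8, 9, 10, 14, 16, 18, 19, 20, 25, 28}.

1,2,4,5,7,8,9,10,14,16,18,19,20,25,28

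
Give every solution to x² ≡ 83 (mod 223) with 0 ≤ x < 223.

23, 200

Since 223 ≡ 3 (mod 4), a square root of 83 is 83^((223+1)/4) = 83^56 mod 223.
Repeated squaring: 83^2≡199, 83^4≡130, 83^8≡175, 83^16≡74, 83^32≡124 (mod 223).
83^56 = 83^(32+16+8) ≡ 200 (mod 223).
Check: 200² = 40000 ≡ 83 (mod 223). The two roots are 23 and 200.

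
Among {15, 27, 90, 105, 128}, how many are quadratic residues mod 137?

(15/137) = +1 → QR.
(27/137) = -1 → non-residue.
(90/137) = -1 → non-residue.
(105/137) = +1 → QR.
(128/137) = +1 → QR.
Total quadratic residues among the 5: 3.

3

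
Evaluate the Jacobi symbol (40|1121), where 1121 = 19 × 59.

1

Pull out 2^3: since 1121 ≡ 1 (mod 8), (2/1121) = +1, so (2/1121)^3 = +1.
Reciprocity: 5 ≡ 1 and 1121 ≡ 1 (mod 4), so (5/1121) = +(1121/5).
Reduce top mod 5: now compute (1/5).
Reached (1/5) = 1. Collecting the sign flips along the way, the symbol is +1.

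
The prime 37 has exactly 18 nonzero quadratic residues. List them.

1, 3, 4, 7, 9, 10, 11, 12, 16, 21, 25, 26, 27, 28, 30, 33, 34, 36

Square k = 1,…,18 (k and 37−k give the same square):
1²=1, 2²=4, 3²=9, 4²=16, 5²=25, 6²=36, 7²≡12, 8²≡27, 9²≡7, 10²≡26, 11²≡10, 12²≡33, 13²≡21, 14²≡11, 15²≡3, 16²≡34, 17²≡30, 18²≡28 (mod 37).
So the quadratic residues mod 37 are {1, 3, 4, 7, 9, 10, 11, 12, 16, 21, 25, 26, 27, 28, 30, 33, 34, 36}.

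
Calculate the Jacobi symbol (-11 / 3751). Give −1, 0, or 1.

First reduce: -11 ≡ 3740 (mod 3751).
Pull out 2^2: since 3751 ≡ 7 (mod 8), (2/3751) = +1, so (2/3751)^2 = +1.
Reciprocity: 935 ≡ 3 and 3751 ≡ 3 (mod 4), so (935/3751) = −(3751/935).
Reduce top mod 935: now compute (11/935).
Reciprocity: 11 ≡ 3 and 935 ≡ 3 (mod 4), so (11/935) = −(935/11).
Reduce top mod 11: now compute (0/11).
Top reduces to 0: gcd > 1, so the symbol is 0.

0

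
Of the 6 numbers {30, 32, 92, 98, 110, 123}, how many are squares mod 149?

3

(30/149) = +1 → QR.
(32/149) = -1 → non-residue.
(92/149) = -1 → non-residue.
(98/149) = -1 → non-residue.
(110/149) = +1 → QR.
(123/149) = +1 → QR.
Total quadratic residues among the 6: 3.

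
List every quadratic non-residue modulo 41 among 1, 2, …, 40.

Square k = 1,…,20 (k and 41−k give the same square):
1²=1, 2²=4, 3²=9, 4²=16, 5²=25, 6²=36, 7²≡8, 8²≡23, 9²≡40, 10²≡18, 11²≡39, 12²≡21, 13²≡5, 14²≡32, 15²≡20, 16²≡10, 17²≡2, 18²≡37, 19²≡33, 20²≡31 (mod 41).
The residues are {1, 2, 4, 5, 8, 9, 10, 16, 18, 20, 21, 23, 25, 31, 32, 33, 36, 37, 39, 40}; the non-residues are the remaining 20 nonzero classes.

3,6,7,11,12,13,14,15,17,19,22,24,26,27,28,29,30,34,35,38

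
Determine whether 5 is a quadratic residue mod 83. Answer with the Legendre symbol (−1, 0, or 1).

-1

Reciprocity: 5 ≡ 1 and 83 ≡ 3 (mod 4), so (5/83) = +(83/5).
Reduce top mod 5: now compute (3/5).
Reciprocity: 3 ≡ 3 and 5 ≡ 1 (mod 4), so (3/5) = +(5/3).
Reduce top mod 3: now compute (2/3).
Pull out 2: since 3 ≡ 3 (mod 8), (2/3) = -1.
Reached (1/3) = 1. Collecting the sign flips along the way, the symbol is -1.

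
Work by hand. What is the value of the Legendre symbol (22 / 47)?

-1

Euler's criterion: (22/47) ≡ 22^23 (mod 47).
22^2 ≡ 14 (mod 47)
22^4 ≡ 8 (mod 47)
22^8 ≡ 17 (mod 47)
22^16 ≡ 7 (mod 47)
22^23 = 22^(16+4+2+1) ≡ 46 (mod 47).
Result is 46 ≡ −1, so (22/47) = −1.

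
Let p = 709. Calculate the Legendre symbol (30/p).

-1

Euler's criterion: (30/709) ≡ 30^354 (mod 709).
30^2 ≡ 191 (mod 709)
30^4 ≡ 322 (mod 709)
30^8 ≡ 170 (mod 709)
30^16 ≡ 540 (mod 709)
30^32 ≡ 201 (mod 709)
30^64 ≡ 697 (mod 709)
30^128 ≡ 144 (mod 709)
30^256 ≡ 175 (mod 709)
30^354 = 30^(256+64+32+2) ≡ 708 (mod 709).
Result is 708 ≡ −1, so (30/709) = −1.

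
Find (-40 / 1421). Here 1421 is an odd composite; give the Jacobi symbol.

First reduce: -40 ≡ 1381 (mod 1421).
Reciprocity: 1381 ≡ 1 and 1421 ≡ 1 (mod 4), so (1381/1421) = +(1421/1381).
Reduce top mod 1381: now compute (40/1381).
Pull out 2^3: since 1381 ≡ 5 (mod 8), (2/1381) = -1, so (2/1381)^3 = -1.
Reciprocity: 5 ≡ 1 and 1381 ≡ 1 (mod 4), so (5/1381) = +(1381/5).
Reduce top mod 5: now compute (1/5).
Reached (1/5) = 1. Collecting the sign flips along the way, the symbol is -1.

-1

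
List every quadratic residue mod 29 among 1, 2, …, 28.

Square k = 1,…,14 (k and 29−k give the same square):
1²=1, 2²=4, 3²=9, 4²=16, 5²=25, 6²≡7, 7²≡20, 8²≡6, 9²≡23, 10²≡13, 11²≡5, 12²≡28, 13²≡24, 14²≡22 (mod 29).
So the quadratic residues mod 29 are {1, 4, 5, 6, 7, 9, 13, 16, 20, 22, 23, 24, 25, 28}.

1 4 5 6 7 9 13 16 20 22 23 24 25 28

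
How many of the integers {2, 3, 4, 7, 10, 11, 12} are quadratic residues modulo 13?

(2/13) = -1 → non-residue.
(3/13) = +1 → QR.
(4/13) = +1 → QR.
(7/13) = -1 → non-residue.
(10/13) = +1 → QR.
(11/13) = -1 → non-residue.
(12/13) = +1 → QR.
Total quadratic residues among the 7: 4.

4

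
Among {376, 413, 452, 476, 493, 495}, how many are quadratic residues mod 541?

1

(376/541) = -1 → non-residue.
(413/541) = -1 → non-residue.
(452/541) = -1 → non-residue.
(476/541) = -1 → non-residue.
(493/541) = +1 → QR.
(495/541) = -1 → non-residue.
Total quadratic residues among the 6: 1.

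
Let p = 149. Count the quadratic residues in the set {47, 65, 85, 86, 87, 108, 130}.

4

(47/149) = +1 → QR.
(65/149) = -1 → non-residue.
(85/149) = +1 → QR.
(86/149) = +1 → QR.
(87/149) = -1 → non-residue.
(108/149) = -1 → non-residue.
(130/149) = +1 → QR.
Total quadratic residues among the 7: 4.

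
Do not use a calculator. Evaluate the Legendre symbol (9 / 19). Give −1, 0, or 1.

Reciprocity: 9 ≡ 1 and 19 ≡ 3 (mod 4), so (9/19) = +(19/9).
Reduce top mod 9: now compute (1/9).
Reached (1/9) = 1. Collecting the sign flips along the way, the symbol is +1.

1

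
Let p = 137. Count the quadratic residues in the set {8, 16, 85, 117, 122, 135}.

4

(8/137) = +1 → QR.
(16/137) = +1 → QR.
(85/137) = -1 → non-residue.
(117/137) = -1 → non-residue.
(122/137) = +1 → QR.
(135/137) = +1 → QR.
Total quadratic residues among the 6: 4.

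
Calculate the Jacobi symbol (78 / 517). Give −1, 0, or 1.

Pull out 2: since 517 ≡ 5 (mod 8), (2/517) = -1.
Reciprocity: 39 ≡ 3 and 517 ≡ 1 (mod 4), so (39/517) = +(517/39).
Reduce top mod 39: now compute (10/39).
Pull out 2: since 39 ≡ 7 (mod 8), (2/39) = +1.
Reciprocity: 5 ≡ 1 and 39 ≡ 3 (mod 4), so (5/39) = +(39/5).
Reduce top mod 5: now compute (4/5).
Pull out 2^2: since 5 ≡ 5 (mod 8), (2/5) = -1, so (2/5)^2 = +1.
Reached (1/5) = 1. Collecting the sign flips along the way, the symbol is -1.

-1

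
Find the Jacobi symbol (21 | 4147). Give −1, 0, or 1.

Reciprocity: 21 ≡ 1 and 4147 ≡ 3 (mod 4), so (21/4147) = +(4147/21).
Reduce top mod 21: now compute (10/21).
Pull out 2: since 21 ≡ 5 (mod 8), (2/21) = -1.
Reciprocity: 5 ≡ 1 and 21 ≡ 1 (mod 4), so (5/21) = +(21/5).
Reduce top mod 5: now compute (1/5).
Reached (1/5) = 1. Collecting the sign flips along the way, the symbol is -1.

-1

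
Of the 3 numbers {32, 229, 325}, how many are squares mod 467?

(32/467) = -1 → non-residue.
(229/467) = +1 → QR.
(325/467) = +1 → QR.
Total quadratic residues among the 3: 2.

2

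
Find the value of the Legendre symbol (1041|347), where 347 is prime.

0

First reduce: 1041 ≡ 0 (mod 347).
Top reduces to 0: gcd > 1, so the symbol is 0.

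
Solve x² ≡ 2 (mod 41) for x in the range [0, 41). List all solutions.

41 ≡ 1 (mod 4), so we find a root by search.
Trying successive values, 17² = 289 ≡ 2 (mod 41). The other root is 41 − 17 = 24.

17, 24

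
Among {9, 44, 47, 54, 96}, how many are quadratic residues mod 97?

(9/97) = +1 → QR.
(44/97) = +1 → QR.
(47/97) = +1 → QR.
(54/97) = +1 → QR.
(96/97) = +1 → QR.
Total quadratic residues among the 5: 5.

5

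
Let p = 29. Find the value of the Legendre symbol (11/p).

-1

Euler's criterion: (11/29) ≡ 11^14 (mod 29).
11^2 ≡ 5 (mod 29)
11^4 ≡ 25 (mod 29)
11^8 ≡ 16 (mod 29)
11^14 = 11^(8+4+2) ≡ 28 (mod 29).
Result is 28 ≡ −1, so (11/29) = −1.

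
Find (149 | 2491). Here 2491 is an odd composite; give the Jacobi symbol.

Reciprocity: 149 ≡ 1 and 2491 ≡ 3 (mod 4), so (149/2491) = +(2491/149).
Reduce top mod 149: now compute (107/149).
Reciprocity: 107 ≡ 3 and 149 ≡ 1 (mod 4), so (107/149) = +(149/107).
Reduce top mod 107: now compute (42/107).
Pull out 2: since 107 ≡ 3 (mod 8), (2/107) = -1.
Reciprocity: 21 ≡ 1 and 107 ≡ 3 (mod 4), so (21/107) = +(107/21).
Reduce top mod 21: now compute (2/21).
Pull out 2: since 21 ≡ 5 (mod 8), (2/21) = -1.
Reached (1/21) = 1. Collecting the sign flips along the way, the symbol is +1.

1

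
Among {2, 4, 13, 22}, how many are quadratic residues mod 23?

3

(2/23) = +1 → QR.
(4/23) = +1 → QR.
(13/23) = +1 → QR.
(22/23) = -1 → non-residue.
Total quadratic residues among the 4: 3.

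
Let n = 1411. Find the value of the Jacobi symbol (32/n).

-1

Pull out 2^5: since 1411 ≡ 3 (mod 8), (2/1411) = -1, so (2/1411)^5 = -1.
Reached (1/1411) = 1. Collecting the sign flips along the way, the symbol is -1.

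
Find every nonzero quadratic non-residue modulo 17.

Square k = 1,…,8 (k and 17−k give the same square):
1²=1, 2²=4, 3²=9, 4²=16, 5²≡8, 6²≡2, 7²≡15, 8²≡13 (mod 17).
The residues are {1, 2, 4, 8, 9, 13, 15, 16}; the non-residues are the remaining 8 nonzero classes.

3, 5, 6, 7, 10, 11, 12, 14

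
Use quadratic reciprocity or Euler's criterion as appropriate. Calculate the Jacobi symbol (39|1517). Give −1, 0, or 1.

-1

Reciprocity: 39 ≡ 3 and 1517 ≡ 1 (mod 4), so (39/1517) = +(1517/39).
Reduce top mod 39: now compute (35/39).
Reciprocity: 35 ≡ 3 and 39 ≡ 3 (mod 4), so (35/39) = −(39/35).
Reduce top mod 35: now compute (4/35).
Pull out 2^2: since 35 ≡ 3 (mod 8), (2/35) = -1, so (2/35)^2 = +1.
Reached (1/35) = 1. Collecting the sign flips along the way, the symbol is -1.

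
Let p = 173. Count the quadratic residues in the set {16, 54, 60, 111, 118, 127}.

(16/173) = +1 → QR.
(54/173) = +1 → QR.
(60/173) = +1 → QR.
(111/173) = -1 → non-residue.
(118/173) = +1 → QR.
(127/173) = -1 → non-residue.
Total quadratic residues among the 6: 4.

4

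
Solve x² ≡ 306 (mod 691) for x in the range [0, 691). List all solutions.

275, 416

Since 691 ≡ 3 (mod 4), a square root of 306 is 306^((691+1)/4) = 306^173 mod 691.
Repeated squaring: 306^2≡351, 306^4≡203, 306^8≡440, 306^16≡120, 306^32≡580, 306^64≡574, 306^128≡560 (mod 691).
306^173 = 306^(128+32+8+4+1) ≡ 416 (mod 691).
Check: 416² = 173056 ≡ 306 (mod 691). The two roots are 275 and 416.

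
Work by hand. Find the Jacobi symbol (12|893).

Pull out 2^2: since 893 ≡ 5 (mod 8), (2/893) = -1, so (2/893)^2 = +1.
Reciprocity: 3 ≡ 3 and 893 ≡ 1 (mod 4), so (3/893) = +(893/3).
Reduce top mod 3: now compute (2/3).
Pull out 2: since 3 ≡ 3 (mod 8), (2/3) = -1.
Reached (1/3) = 1. Collecting the sign flips along the way, the symbol is -1.

-1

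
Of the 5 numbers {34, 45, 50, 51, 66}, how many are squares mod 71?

2

(34/71) = -1 → non-residue.
(45/71) = +1 → QR.
(50/71) = +1 → QR.
(51/71) = -1 → non-residue.
(66/71) = -1 → non-residue.
Total quadratic residues among the 5: 2.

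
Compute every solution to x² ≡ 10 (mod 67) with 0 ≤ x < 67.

12, 55

Since 67 ≡ 3 (mod 4), a square root of 10 is 10^((67+1)/4) = 10^17 mod 67.
Repeated squaring: 10^2≡33, 10^4≡17, 10^8≡21, 10^16≡39 (mod 67).
10^17 = 10^(16+1) ≡ 55 (mod 67).
Check: 55² = 3025 ≡ 10 (mod 67). The two roots are 12 and 55.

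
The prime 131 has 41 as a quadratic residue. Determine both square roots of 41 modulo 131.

33, 98

Since 131 ≡ 3 (mod 4), a square root of 41 is 41^((131+1)/4) = 41^33 mod 131.
Repeated squaring: 41^2≡109, 41^4≡91, 41^8≡28, 41^16≡129, 41^32≡4 (mod 131).
41^33 = 41^(32+1) ≡ 33 (mod 131).
Check: 33² = 1089 ≡ 41 (mod 131). The two roots are 33 and 98.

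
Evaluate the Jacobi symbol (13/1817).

1

Reciprocity: 13 ≡ 1 and 1817 ≡ 1 (mod 4), so (13/1817) = +(1817/13).
Reduce top mod 13: now compute (10/13).
Pull out 2: since 13 ≡ 5 (mod 8), (2/13) = -1.
Reciprocity: 5 ≡ 1 and 13 ≡ 1 (mod 4), so (5/13) = +(13/5).
Reduce top mod 5: now compute (3/5).
Reciprocity: 3 ≡ 3 and 5 ≡ 1 (mod 4), so (3/5) = +(5/3).
Reduce top mod 3: now compute (2/3).
Pull out 2: since 3 ≡ 3 (mod 8), (2/3) = -1.
Reached (1/3) = 1. Collecting the sign flips along the way, the symbol is +1.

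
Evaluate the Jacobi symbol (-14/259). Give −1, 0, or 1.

0

First reduce: -14 ≡ 245 (mod 259).
Reciprocity: 245 ≡ 1 and 259 ≡ 3 (mod 4), so (245/259) = +(259/245).
Reduce top mod 245: now compute (14/245).
Pull out 2: since 245 ≡ 5 (mod 8), (2/245) = -1.
Reciprocity: 7 ≡ 3 and 245 ≡ 1 (mod 4), so (7/245) = +(245/7).
Reduce top mod 7: now compute (0/7).
Top reduces to 0: gcd > 1, so the symbol is 0.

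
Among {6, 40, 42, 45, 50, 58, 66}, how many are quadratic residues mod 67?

2

(6/67) = +1 → QR.
(40/67) = +1 → QR.
(42/67) = -1 → non-residue.
(45/67) = -1 → non-residue.
(50/67) = -1 → non-residue.
(58/67) = -1 → non-residue.
(66/67) = -1 → non-residue.
Total quadratic residues among the 7: 2.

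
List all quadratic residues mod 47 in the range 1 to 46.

Square k = 1,…,23 (k and 47−k give the same square):
1²=1, 2²=4, 3²=9, 4²=16, 5²=25, 6²=36, 7²≡2, 8²≡17, 9²≡34, 10²≡6, 11²≡27, 12²≡3, 13²≡28, 14²≡8, 15²≡37, 16²≡21, 17²≡7, 18²≡42, 19²≡32, 20²≡24, 21²≡18, 22²≡14, 23²≡12 (mod 47).
So the quadratic residues mod 47 are {1, 2, 3, 4, 6, 7, 8, 9, 12, 14, 16, 17, 18, 21, 24, 25, 27, 28, 32, 34, 36, 37, 42}.

1, 2, 3, 4, 6, 7, 8, 9, 12, 14, 16, 17, 18, 21, 24, 25, 27, 28, 32, 34, 36, 37, 42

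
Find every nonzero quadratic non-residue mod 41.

Square k = 1,…,20 (k and 41−k give the same square):
1²=1, 2²=4, 3²=9, 4²=16, 5²=25, 6²=36, 7²≡8, 8²≡23, 9²≡40, 10²≡18, 11²≡39, 12²≡21, 13²≡5, 14²≡32, 15²≡20, 16²≡10, 17²≡2, 18²≡37, 19²≡33, 20²≡31 (mod 41).
The residues are {1, 2, 4, 5, 8, 9, 10, 16, 18, 20, 21, 23, 25, 31, 32, 33, 36, 37, 39, 40}; the non-residues are the remaining 20 nonzero classes.

3, 6, 7, 11, 12, 13, 14, 15, 17, 19, 22, 24, 26, 27, 28, 29, 30, 34, 35, 38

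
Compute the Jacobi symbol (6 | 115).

Pull out 2: since 115 ≡ 3 (mod 8), (2/115) = -1.
Reciprocity: 3 ≡ 3 and 115 ≡ 3 (mod 4), so (3/115) = −(115/3).
Reduce top mod 3: now compute (1/3).
Reached (1/3) = 1. Collecting the sign flips along the way, the symbol is +1.

1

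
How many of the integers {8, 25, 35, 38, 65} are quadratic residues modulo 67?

3

(8/67) = -1 → non-residue.
(25/67) = +1 → QR.
(35/67) = +1 → QR.
(38/67) = -1 → non-residue.
(65/67) = +1 → QR.
Total quadratic residues among the 5: 3.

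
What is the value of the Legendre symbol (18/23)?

1

Pull out 2: since 23 ≡ 7 (mod 8), (2/23) = +1.
Reciprocity: 9 ≡ 1 and 23 ≡ 3 (mod 4), so (9/23) = +(23/9).
Reduce top mod 9: now compute (5/9).
Reciprocity: 5 ≡ 1 and 9 ≡ 1 (mod 4), so (5/9) = +(9/5).
Reduce top mod 5: now compute (4/5).
Pull out 2^2: since 5 ≡ 5 (mod 8), (2/5) = -1, so (2/5)^2 = +1.
Reached (1/5) = 1. Collecting the sign flips along the way, the symbol is +1.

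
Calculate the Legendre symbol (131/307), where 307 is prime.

Reciprocity: 131 ≡ 3 and 307 ≡ 3 (mod 4), so (131/307) = −(307/131).
Reduce top mod 131: now compute (45/131).
Reciprocity: 45 ≡ 1 and 131 ≡ 3 (mod 4), so (45/131) = +(131/45).
Reduce top mod 45: now compute (41/45).
Reciprocity: 41 ≡ 1 and 45 ≡ 1 (mod 4), so (41/45) = +(45/41).
Reduce top mod 41: now compute (4/41).
Pull out 2^2: since 41 ≡ 1 (mod 8), (2/41) = +1, so (2/41)^2 = +1.
Reached (1/41) = 1. Collecting the sign flips along the way, the symbol is -1.

-1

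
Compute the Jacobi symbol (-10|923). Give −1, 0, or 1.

First reduce: -10 ≡ 913 (mod 923).
Reciprocity: 913 ≡ 1 and 923 ≡ 3 (mod 4), so (913/923) = +(923/913).
Reduce top mod 913: now compute (10/913).
Pull out 2: since 913 ≡ 1 (mod 8), (2/913) = +1.
Reciprocity: 5 ≡ 1 and 913 ≡ 1 (mod 4), so (5/913) = +(913/5).
Reduce top mod 5: now compute (3/5).
Reciprocity: 3 ≡ 3 and 5 ≡ 1 (mod 4), so (3/5) = +(5/3).
Reduce top mod 3: now compute (2/3).
Pull out 2: since 3 ≡ 3 (mod 8), (2/3) = -1.
Reached (1/3) = 1. Collecting the sign flips along the way, the symbol is -1.

-1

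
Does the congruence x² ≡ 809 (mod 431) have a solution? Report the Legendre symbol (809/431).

-1

First reduce: 809 ≡ 378 (mod 431).
Pull out 2: since 431 ≡ 7 (mod 8), (2/431) = +1.
Reciprocity: 189 ≡ 1 and 431 ≡ 3 (mod 4), so (189/431) = +(431/189).
Reduce top mod 189: now compute (53/189).
Reciprocity: 53 ≡ 1 and 189 ≡ 1 (mod 4), so (53/189) = +(189/53).
Reduce top mod 53: now compute (30/53).
Pull out 2: since 53 ≡ 5 (mod 8), (2/53) = -1.
Reciprocity: 15 ≡ 3 and 53 ≡ 1 (mod 4), so (15/53) = +(53/15).
Reduce top mod 15: now compute (8/15).
Pull out 2^3: since 15 ≡ 7 (mod 8), (2/15) = +1, so (2/15)^3 = +1.
Reached (1/15) = 1. Collecting the sign flips along the way, the symbol is -1.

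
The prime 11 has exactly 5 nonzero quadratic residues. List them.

1 3 4 5 9

Square k = 1,…,5 (k and 11−k give the same square):
1²=1, 2²=4, 3²=9, 4²≡5, 5²≡3 (mod 11).
So the quadratic residues mod 11 are {1, 3, 4, 5, 9}.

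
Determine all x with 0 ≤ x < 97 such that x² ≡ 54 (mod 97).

32, 65

97 ≡ 1 (mod 4), so we find a root by search.
Trying successive values, 32² = 1024 ≡ 54 (mod 97). The other root is 97 − 32 = 65.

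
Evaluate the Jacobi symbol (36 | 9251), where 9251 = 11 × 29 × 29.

Pull out 2^2: since 9251 ≡ 3 (mod 8), (2/9251) = -1, so (2/9251)^2 = +1.
Reciprocity: 9 ≡ 1 and 9251 ≡ 3 (mod 4), so (9/9251) = +(9251/9).
Reduce top mod 9: now compute (8/9).
Pull out 2^3: since 9 ≡ 1 (mod 8), (2/9) = +1, so (2/9)^3 = +1.
Reached (1/9) = 1. Collecting the sign flips along the way, the symbol is +1.

1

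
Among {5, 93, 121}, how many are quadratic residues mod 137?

2

(5/137) = -1 → non-residue.
(93/137) = +1 → QR.
(121/137) = +1 → QR.
Total quadratic residues among the 3: 2.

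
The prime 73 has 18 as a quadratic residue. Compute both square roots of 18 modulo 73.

23, 50

73 ≡ 1 (mod 4), so we find a root by search.
Trying successive values, 23² = 529 ≡ 18 (mod 73). The other root is 73 − 23 = 50.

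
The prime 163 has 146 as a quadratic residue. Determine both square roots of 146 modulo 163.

Since 163 ≡ 3 (mod 4), a square root of 146 is 146^((163+1)/4) = 146^41 mod 163.
Repeated squaring: 146^2≡126, 146^4≡65, 146^8≡150, 146^16≡6, 146^32≡36 (mod 163).
146^41 = 146^(32+8+1) ≡ 132 (mod 163).
Check: 132² = 17424 ≡ 146 (mod 163). The two roots are 31 and 132.

31, 132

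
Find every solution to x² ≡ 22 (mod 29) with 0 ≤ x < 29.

14, 15

29 ≡ 1 (mod 4), so we find a root by search.
Trying successive values, 14² = 196 ≡ 22 (mod 29). The other root is 29 − 14 = 15.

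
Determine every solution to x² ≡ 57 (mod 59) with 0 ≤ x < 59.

23, 36

Since 59 ≡ 3 (mod 4), a square root of 57 is 57^((59+1)/4) = 57^15 mod 59.
Repeated squaring: 57^2≡4, 57^4≡16, 57^8≡20 (mod 59).
57^15 = 57^(8+4+2+1) ≡ 36 (mod 59).
Check: 36² = 1296 ≡ 57 (mod 59). The two roots are 23 and 36.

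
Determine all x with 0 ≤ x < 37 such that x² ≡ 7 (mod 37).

9, 28

37 ≡ 1 (mod 4), so we find a root by search.
Trying successive values, 9² = 81 ≡ 7 (mod 37). The other root is 37 − 9 = 28.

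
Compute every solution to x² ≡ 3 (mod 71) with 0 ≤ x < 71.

28, 43

Since 71 ≡ 3 (mod 4), a square root of 3 is 3^((71+1)/4) = 3^18 mod 71.
Repeated squaring: 3^2≡9, 3^4≡10, 3^8≡29, 3^16≡60 (mod 71).
3^18 = 3^(16+2) ≡ 43 (mod 71).
Check: 43² = 1849 ≡ 3 (mod 71). The two roots are 28 and 43.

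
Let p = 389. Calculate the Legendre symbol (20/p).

Pull out 2^2: since 389 ≡ 5 (mod 8), (2/389) = -1, so (2/389)^2 = +1.
Reciprocity: 5 ≡ 1 and 389 ≡ 1 (mod 4), so (5/389) = +(389/5).
Reduce top mod 5: now compute (4/5).
Pull out 2^2: since 5 ≡ 5 (mod 8), (2/5) = -1, so (2/5)^2 = +1.
Reached (1/5) = 1. Collecting the sign flips along the way, the symbol is +1.

1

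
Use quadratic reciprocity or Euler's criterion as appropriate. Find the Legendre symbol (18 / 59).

Euler's criterion: (18/59) ≡ 18^29 (mod 59).
18^2 ≡ 29 (mod 59)
18^4 ≡ 15 (mod 59)
18^8 ≡ 48 (mod 59)
18^16 ≡ 3 (mod 59)
18^29 = 18^(16+8+4+1) ≡ 58 (mod 59).
Result is 58 ≡ −1, so (18/59) = −1.

-1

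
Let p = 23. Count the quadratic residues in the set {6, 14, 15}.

1

(6/23) = +1 → QR.
(14/23) = -1 → non-residue.
(15/23) = -1 → non-residue.
Total quadratic residues among the 3: 1.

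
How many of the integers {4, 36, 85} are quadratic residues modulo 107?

3

(4/107) = +1 → QR.
(36/107) = +1 → QR.
(85/107) = +1 → QR.
Total quadratic residues among the 3: 3.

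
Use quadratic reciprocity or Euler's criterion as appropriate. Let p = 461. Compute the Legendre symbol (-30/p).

1

First reduce: -30 ≡ 431 (mod 461).
Reciprocity: 431 ≡ 3 and 461 ≡ 1 (mod 4), so (431/461) = +(461/431).
Reduce top mod 431: now compute (30/431).
Pull out 2: since 431 ≡ 7 (mod 8), (2/431) = +1.
Reciprocity: 15 ≡ 3 and 431 ≡ 3 (mod 4), so (15/431) = −(431/15).
Reduce top mod 15: now compute (11/15).
Reciprocity: 11 ≡ 3 and 15 ≡ 3 (mod 4), so (11/15) = −(15/11).
Reduce top mod 11: now compute (4/11).
Pull out 2^2: since 11 ≡ 3 (mod 8), (2/11) = -1, so (2/11)^2 = +1.
Reached (1/11) = 1. Collecting the sign flips along the way, the symbol is +1.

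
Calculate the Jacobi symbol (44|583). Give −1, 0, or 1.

Pull out 2^2: since 583 ≡ 7 (mod 8), (2/583) = +1, so (2/583)^2 = +1.
Reciprocity: 11 ≡ 3 and 583 ≡ 3 (mod 4), so (11/583) = −(583/11).
Reduce top mod 11: now compute (0/11).
Top reduces to 0: gcd > 1, so the symbol is 0.

0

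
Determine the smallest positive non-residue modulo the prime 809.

(2/809) = +1, so 2 is a residue.
(3/809) = −1, so 3 is the smallest positive non-residue mod 809.

3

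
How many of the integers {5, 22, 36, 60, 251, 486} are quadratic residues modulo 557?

(5/557) = -1 → non-residue.
(22/557) = +1 → QR.
(36/557) = +1 → QR.
(60/557) = +1 → QR.
(251/557) = -1 → non-residue.
(486/557) = +1 → QR.
Total quadratic residues among the 6: 4.

4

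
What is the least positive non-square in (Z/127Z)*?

3

(2/127) = +1, so 2 is a residue.
(3/127) = −1, so 3 is the smallest positive non-residue mod 127.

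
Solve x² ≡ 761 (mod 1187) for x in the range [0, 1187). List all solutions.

277, 910

Since 1187 ≡ 3 (mod 4), a square root of 761 is 761^((1187+1)/4) = 761^297 mod 1187.
Repeated squaring: 761^2≡1052, 761^4≡420, 761^8≡724, 761^16≡709, 761^32≡580, 761^64≡479, 761^128≡350, 761^256≡239 (mod 1187).
761^297 = 761^(256+32+8+1) ≡ 277 (mod 1187).
Check: 277² = 76729 ≡ 761 (mod 1187). The two roots are 277 and 910.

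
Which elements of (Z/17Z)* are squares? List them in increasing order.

1, 2, 4, 8, 9, 13, 15, 16

Square k = 1,…,8 (k and 17−k give the same square):
1²=1, 2²=4, 3²=9, 4²=16, 5²≡8, 6²≡2, 7²≡15, 8²≡13 (mod 17).
So the quadratic residues mod 17 are {1, 2, 4, 8, 9, 13, 15, 16}.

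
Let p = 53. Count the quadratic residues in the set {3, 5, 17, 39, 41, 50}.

1

(3/53) = -1 → non-residue.
(5/53) = -1 → non-residue.
(17/53) = +1 → QR.
(39/53) = -1 → non-residue.
(41/53) = -1 → non-residue.
(50/53) = -1 → non-residue.
Total quadratic residues among the 6: 1.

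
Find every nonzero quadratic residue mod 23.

1,2,3,4,6,8,9,12,13,16,18

Square k = 1,…,11 (k and 23−k give the same square):
1²=1, 2²=4, 3²=9, 4²=16, 5²≡2, 6²≡13, 7²≡3, 8²≡18, 9²≡12, 10²≡8, 11²≡6 (mod 23).
So the quadratic residues mod 23 are {1, 2, 3, 4, 6, 8, 9, 12, 13, 16, 18}.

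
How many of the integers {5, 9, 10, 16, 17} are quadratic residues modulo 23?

2

(5/23) = -1 → non-residue.
(9/23) = +1 → QR.
(10/23) = -1 → non-residue.
(16/23) = +1 → QR.
(17/23) = -1 → non-residue.
Total quadratic residues among the 5: 2.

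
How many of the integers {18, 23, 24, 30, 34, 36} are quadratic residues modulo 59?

1

(18/59) = -1 → non-residue.
(23/59) = -1 → non-residue.
(24/59) = -1 → non-residue.
(30/59) = -1 → non-residue.
(34/59) = -1 → non-residue.
(36/59) = +1 → QR.
Total quadratic residues among the 6: 1.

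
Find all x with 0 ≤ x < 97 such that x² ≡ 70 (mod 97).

97 ≡ 1 (mod 4), so we find a root by search.
Trying successive values, 19² = 361 ≡ 70 (mod 97). The other root is 97 − 19 = 78.

19, 78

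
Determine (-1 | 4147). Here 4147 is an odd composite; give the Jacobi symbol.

-1

First reduce: -1 ≡ 4146 (mod 4147).
Pull out 2: since 4147 ≡ 3 (mod 8), (2/4147) = -1.
Reciprocity: 2073 ≡ 1 and 4147 ≡ 3 (mod 4), so (2073/4147) = +(4147/2073).
Reduce top mod 2073: now compute (1/2073).
Reached (1/2073) = 1. Collecting the sign flips along the way, the symbol is -1.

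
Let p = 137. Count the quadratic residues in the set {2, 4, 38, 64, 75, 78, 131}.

(2/137) = +1 → QR.
(4/137) = +1 → QR.
(38/137) = +1 → QR.
(64/137) = +1 → QR.
(75/137) = -1 → non-residue.
(78/137) = +1 → QR.
(131/137) = -1 → non-residue.
Total quadratic residues among the 7: 5.

5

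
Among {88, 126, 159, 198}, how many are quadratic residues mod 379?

4

(88/379) = +1 → QR.
(126/379) = +1 → QR.
(159/379) = +1 → QR.
(198/379) = +1 → QR.
Total quadratic residues among the 4: 4.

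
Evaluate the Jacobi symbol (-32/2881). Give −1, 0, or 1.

First reduce: -32 ≡ 2849 (mod 2881).
Reciprocity: 2849 ≡ 1 and 2881 ≡ 1 (mod 4), so (2849/2881) = +(2881/2849).
Reduce top mod 2849: now compute (32/2849).
Pull out 2^5: since 2849 ≡ 1 (mod 8), (2/2849) = +1, so (2/2849)^5 = +1.
Reached (1/2849) = 1. Collecting the sign flips along the way, the symbol is +1.

1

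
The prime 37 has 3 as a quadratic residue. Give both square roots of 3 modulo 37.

15, 22

37 ≡ 1 (mod 4), so we find a root by search.
Trying successive values, 15² = 225 ≡ 3 (mod 37). The other root is 37 − 15 = 22.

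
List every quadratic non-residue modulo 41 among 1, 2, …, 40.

3, 6, 7, 11, 12, 13, 14, 15, 17, 19, 22, 24, 26, 27, 28, 29, 30, 34, 35, 38

Square k = 1,…,20 (k and 41−k give the same square):
1²=1, 2²=4, 3²=9, 4²=16, 5²=25, 6²=36, 7²≡8, 8²≡23, 9²≡40, 10²≡18, 11²≡39, 12²≡21, 13²≡5, 14²≡32, 15²≡20, 16²≡10, 17²≡2, 18²≡37, 19²≡33, 20²≡31 (mod 41).
The residues are {1, 2, 4, 5, 8, 9, 10, 16, 18, 20, 21, 23, 25, 31, 32, 33, 36, 37, 39, 40}; the non-residues are the remaining 20 nonzero classes.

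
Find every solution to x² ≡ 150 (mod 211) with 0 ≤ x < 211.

19, 192

Since 211 ≡ 3 (mod 4), a square root of 150 is 150^((211+1)/4) = 150^53 mod 211.
Repeated squaring: 150^2≡134, 150^4≡21, 150^8≡19, 150^16≡150, 150^32≡134 (mod 211).
150^53 = 150^(32+16+4+1) ≡ 19 (mod 211).
Check: 19² = 361 ≡ 150 (mod 211). The two roots are 19 and 192.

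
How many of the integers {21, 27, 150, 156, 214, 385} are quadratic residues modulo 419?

3

(21/419) = +1 → QR.
(27/419) = +1 → QR.
(150/419) = -1 → non-residue.
(156/419) = +1 → QR.
(214/419) = -1 → non-residue.
(385/419) = -1 → non-residue.
Total quadratic residues among the 6: 3.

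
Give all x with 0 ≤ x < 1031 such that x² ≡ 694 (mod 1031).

217, 814

Since 1031 ≡ 3 (mod 4), a square root of 694 is 694^((1031+1)/4) = 694^258 mod 1031.
Repeated squaring: 694^2≡159, 694^4≡537, 694^8≡720, 694^16≡838, 694^32≡133, 694^64≡162, 694^128≡469, 694^256≡358 (mod 1031).
694^258 = 694^(256+2) ≡ 217 (mod 1031).
Check: 217² = 47089 ≡ 694 (mod 1031). The two roots are 217 and 814.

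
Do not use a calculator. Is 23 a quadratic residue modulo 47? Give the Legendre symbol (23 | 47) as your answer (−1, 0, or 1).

-1

Reciprocity: 23 ≡ 3 and 47 ≡ 3 (mod 4), so (23/47) = −(47/23).
Reduce top mod 23: now compute (1/23).
Reached (1/23) = 1. Collecting the sign flips along the way, the symbol is -1.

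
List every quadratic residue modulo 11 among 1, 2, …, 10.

Square k = 1,…,5 (k and 11−k give the same square):
1²=1, 2²=4, 3²=9, 4²≡5, 5²≡3 (mod 11).
So the quadratic residues mod 11 are {1, 3, 4, 5, 9}.

1,3,4,5,9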